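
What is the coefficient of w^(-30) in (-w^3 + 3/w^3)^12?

-2125764

General term: C(12,j)·(-w^3)^j·(3/w^3)^(12-j), with w-exponent 3j − 3(12−j) = 6j − 36.
Set 6j − 36 = -30: j = 1.
C(12,1) = 12; (-1)^1 = -1; 3^11 = 177147.
Coefficient = 12 · (-1) · 177147 = -2125764.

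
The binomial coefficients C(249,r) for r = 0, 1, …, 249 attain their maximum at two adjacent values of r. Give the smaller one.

124

For odd n = 249, C(249,r) peaks at r = (n−1)/2 and (n+1)/2; the smaller is 124.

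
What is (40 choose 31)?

273438880

C(40,31) = C(40,9) by symmetry.
C(40,9) = (40·39·38·37·36·35·34·33·32) / 9! = 99225500774400 / 362880 = 273438880.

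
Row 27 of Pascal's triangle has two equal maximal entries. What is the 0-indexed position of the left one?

13

For odd n = 27, C(27,j) peaks at j = (n−1)/2 and (n+1)/2; the lesser is 13.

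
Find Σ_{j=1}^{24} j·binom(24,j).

201326592

Differentiating (1+x)^24 and setting x=1: Σ j·C(24,j) = 24·2^23 = 201326592.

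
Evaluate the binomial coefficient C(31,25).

736281

C(31,25) = C(31,6) by symmetry.
C(31,6) = (31·30·29·28·27·26) / 6! = 530122320 / 720 = 736281.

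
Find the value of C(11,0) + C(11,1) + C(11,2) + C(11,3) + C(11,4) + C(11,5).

1024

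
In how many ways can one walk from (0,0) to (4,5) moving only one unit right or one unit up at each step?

Each path is a sequence of 9 steps with 4 rights: C(9,4) = 126.

126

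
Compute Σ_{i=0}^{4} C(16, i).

2517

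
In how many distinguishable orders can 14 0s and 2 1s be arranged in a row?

120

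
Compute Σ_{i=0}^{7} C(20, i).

137980

1 + 20 + 190 + 1140 + 4845 + 15504 + 38760 + 77520 = 137980.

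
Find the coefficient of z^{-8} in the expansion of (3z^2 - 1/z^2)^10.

General term: C(10,j)·(3z^2)^j·(-1/z^2)^(10-j), with z-exponent 2j − 2(10−j) = 4j − 20.
Set 4j − 20 = -8: j = 3.
C(10,3) = 120; 3^3 = 27; (-1)^7 = -1.
Coefficient = 120 · 27 · (-1) = -3240.

-3240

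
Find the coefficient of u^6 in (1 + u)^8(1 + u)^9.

Coefficient of u^6 = Σ_{j} C(8,j)·C(9,6-j) for j from 0 to 6.
= 84 + 1008 + 3528 + 4704 + 2520 + 504 + 28 = 12376.

12376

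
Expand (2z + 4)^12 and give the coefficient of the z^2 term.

The general term is C(12,j)·(2z)^j·(4)^(12-j); the z^2 term has j = 2.
C(12,2) = 66.
Coefficient = C(12,2) · 2^2 · 4^10 = 66 · 4 · 1048576 = 276824064.

276824064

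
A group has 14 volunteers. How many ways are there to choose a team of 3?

364

This is C(14,3) = 364.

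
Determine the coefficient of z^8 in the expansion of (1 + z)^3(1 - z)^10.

63

Coefficient of z^8 = Σ_{j} C(3,j)·1^j·C(10,8-j)·(-1)^(8-j) for j from 0 to 3.
= 45 + (-360) + 630 + (-252) = 63.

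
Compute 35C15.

3247943160

C(35,15) = (35·34·33·32·31·30·29·28·27·26·25·24·23·22·21) / 15! = 4247252019052922880000 / 1307674368000 = 3247943160.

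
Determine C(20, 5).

15504

C(20,5) = (20·19·18·17·16) / 5! = 1860480 / 120 = 15504.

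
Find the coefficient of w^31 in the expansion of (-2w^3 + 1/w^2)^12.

-24576

General term: C(12,j)·(-2w^3)^j·(1/w^2)^(12-j), with w-exponent 3j − 2(12−j) = 5j − 24.
Set 5j − 24 = 31: j = 11.
C(12,11) = 12; (-2)^11 = -2048; 1^1 = 1.
Coefficient = 12 · (-2048) · 1 = -24576.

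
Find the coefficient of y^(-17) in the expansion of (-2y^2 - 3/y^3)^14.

1260971712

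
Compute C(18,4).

C(18,4) = (18·17·16·15) / 4! = 73440 / 24 = 3060.

3060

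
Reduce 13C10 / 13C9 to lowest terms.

2/5

C(n,k+1)/C(n,k) = (n−k)/(k+1) = (13−9)/(9+1) = 4/10 = 2/5.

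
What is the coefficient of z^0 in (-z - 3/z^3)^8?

General term: C(8,j)·(-z)^j·(-3/z^3)^(8-j), with z-exponent 1j − 3(8−j) = 4j − 24.
Set 4j − 24 = 0: j = 6.
C(8,6) = 28; (-1)^6 = 1; (-3)^2 = 9.
Coefficient = 28 · 1 · 9 = 252.

252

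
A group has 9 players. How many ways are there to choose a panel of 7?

This is C(9,7) = 36.

36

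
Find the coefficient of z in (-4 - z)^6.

6144

The general term is C(6,j)·(-4)^j·(-z)^(6-j); the z^1 term has j = 5.
C(6,5) = 6.
Coefficient = C(6,5) · (-4)^5 · (-1)^1 = 6 · (-1024) · (-1) = 6144.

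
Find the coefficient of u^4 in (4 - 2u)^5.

The general term is C(5,j)·(4)^j·(-2u)^(5-j); the u^4 term has j = 1.
C(5,1) = 5.
Coefficient = C(5,1) · 4^1 · (-2)^4 = 5 · 4 · 16 = 320.

320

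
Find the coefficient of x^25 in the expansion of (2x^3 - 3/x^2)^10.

General term: C(10,j)·(2x^3)^j·(-3/x^2)^(10-j), with x-exponent 3j − 2(10−j) = 5j − 20.
Set 5j − 20 = 25: j = 9.
C(10,9) = 10; 2^9 = 512; (-3)^1 = -3.
Coefficient = 10 · 512 · (-3) = -15360.

-15360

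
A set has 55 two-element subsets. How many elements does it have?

11

n(n−1)/2 = 55 ⇒ n(n−1) = 110. Since 11·10 = 110, n = 11.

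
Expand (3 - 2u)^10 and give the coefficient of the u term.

-393660

The general term is C(10,j)·(3)^j·(-2u)^(10-j); the u^1 term has j = 9.
C(10,9) = 10.
Coefficient = C(10,9) · 3^9 · (-2)^1 = 10 · 19683 · (-2) = -393660.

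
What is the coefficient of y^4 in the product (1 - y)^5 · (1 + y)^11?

-50

Coefficient of y^4 = Σ_{j} C(5,j)·(-1)^j·C(11,4-j)·1^(4-j) for j from 0 to 4.
= 330 + (-825) + 550 + (-110) + 5 = -50.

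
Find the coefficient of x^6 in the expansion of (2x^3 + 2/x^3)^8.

General term: C(8,j)·(2x^3)^j·(2/x^3)^(8-j), with x-exponent 3j − 3(8−j) = 6j − 24.
Set 6j − 24 = 6: j = 5.
C(8,5) = 56; 2^5 = 32; 2^3 = 8.
Coefficient = 56 · 32 · 8 = 14336.

14336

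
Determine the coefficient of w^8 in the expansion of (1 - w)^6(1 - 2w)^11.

1122220

Coefficient of w^8 = Σ_{j} C(6,j)·(-1)^j·C(11,8-j)·(-2)^(8-j) for j from 0 to 6.
= 42240 + 253440 + 443520 + 295680 + 79200 + 7920 + 220 = 1122220.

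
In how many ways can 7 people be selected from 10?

This is C(10,7) = 120.

120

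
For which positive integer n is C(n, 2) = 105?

15

n(n−1)/2 = 105 ⇒ n(n−1) = 210. Since 15·14 = 210, n = 15.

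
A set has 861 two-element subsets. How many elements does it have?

n(n−1)/2 = 861 ⇒ n(n−1) = 1722. Since 42·41 = 1722, n = 42.

42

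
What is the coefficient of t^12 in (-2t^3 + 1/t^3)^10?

-15360

General term: C(10,j)·(-2t^3)^j·(1/t^3)^(10-j), with t-exponent 3j − 3(10−j) = 6j − 30.
Set 6j − 30 = 12: j = 7.
C(10,7) = 120; (-2)^7 = -128; 1^3 = 1.
Coefficient = 120 · (-128) · 1 = -15360.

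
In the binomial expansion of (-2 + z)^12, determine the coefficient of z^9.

The general term is C(12,j)·(-2)^j·(z)^(12-j); the z^9 term has j = 3.
C(12,3) = 220.
Coefficient = C(12,3) · (-2)^3 = 220 · (-8) = -1760.

-1760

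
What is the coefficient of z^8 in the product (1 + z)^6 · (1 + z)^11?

(1 + z)^6(1 + z)^11 = (1 + z)^17, so the coefficient of z^8 is C(17,8)·1^8 = 24310·1 = 24310.

24310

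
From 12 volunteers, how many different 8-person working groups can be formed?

495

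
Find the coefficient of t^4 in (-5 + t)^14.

9775390625

The general term is C(14,j)·(-5)^j·(t)^(14-j); the t^4 term has j = 10.
C(14,10) = 1001.
Coefficient = C(14,10) · (-5)^10 = 1001 · 9765625 = 9775390625.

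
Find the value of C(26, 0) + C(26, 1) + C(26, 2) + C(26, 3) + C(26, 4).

1 + 26 + 325 + 2600 + 14950 = 17902.

17902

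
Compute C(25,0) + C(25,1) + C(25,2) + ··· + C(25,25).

33554432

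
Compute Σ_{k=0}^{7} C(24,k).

536155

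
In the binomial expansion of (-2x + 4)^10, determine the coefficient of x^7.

The general term is C(10,j)·(-2x)^j·(4)^(10-j); the x^7 term has j = 7.
C(10,7) = 120.
Coefficient = C(10,7) · (-2)^7 · 4^3 = 120 · (-128) · 64 = -983040.

-983040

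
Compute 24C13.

2496144

C(24,13) = C(24,11) by symmetry.
C(24,11) = (24·23·22·21·20·19·18·17·16·15·14) / 11! = 99638080819200 / 39916800 = 2496144.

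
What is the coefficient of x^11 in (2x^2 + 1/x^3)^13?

General term: C(13,j)·(2x^2)^j·(1/x^3)^(13-j), with x-exponent 2j − 3(13−j) = 5j − 39.
Set 5j − 39 = 11: j = 10.
C(13,10) = 286; 2^10 = 1024; 1^3 = 1.
Coefficient = 286 · 1024 · 1 = 292864.

292864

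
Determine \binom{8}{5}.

C(8,5) = C(8,3) by symmetry.
C(8,3) = (8·7·6) / 3! = 336 / 6 = 56.

56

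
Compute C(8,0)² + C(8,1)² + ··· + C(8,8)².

Σ C(8,j)² is the coefficient of x^8 in (1+x)^8(1+x)^8 = (1+x)^16, i.e. C(16,8) = 12870.

12870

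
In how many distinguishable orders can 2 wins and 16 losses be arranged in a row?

153

Choose positions for the wins: C(18,2) = 153.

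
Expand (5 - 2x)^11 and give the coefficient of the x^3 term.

The general term is C(11,j)·(5)^j·(-2x)^(11-j); the x^3 term has j = 8.
C(11,8) = 165.
Coefficient = C(11,8) · 5^8 · (-2)^3 = 165 · 390625 · (-8) = -515625000.

-515625000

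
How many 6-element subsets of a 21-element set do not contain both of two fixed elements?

All 6-subsets: C(21,6) = 54264. Those containing both fixed elements: C(19,4) = 3876.
54264 − 3876 = 50388.

50388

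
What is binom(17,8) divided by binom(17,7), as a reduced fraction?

C(n,k+1)/C(n,k) = (n−k)/(k+1) = (17−7)/(7+1) = 10/8 = 5/4.

5/4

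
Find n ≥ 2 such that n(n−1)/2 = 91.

14

n(n−1)/2 = 91 ⇒ n(n−1) = 182. Since 14·13 = 182, n = 14.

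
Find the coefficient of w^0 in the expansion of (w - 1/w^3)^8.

General term: C(8,j)·(w)^j·(-1/w^3)^(8-j), with w-exponent 1j − 3(8−j) = 4j − 24.
Set 4j − 24 = 0: j = 6.
C(8,6) = 28; 1^6 = 1; (-1)^2 = 1.
Coefficient = 28 · 1 · 1 = 28.

28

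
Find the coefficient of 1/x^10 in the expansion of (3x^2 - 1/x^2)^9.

General term: C(9,j)·(3x^2)^j·(-1/x^2)^(9-j), with x-exponent 2j − 2(9−j) = 4j − 18.
Set 4j − 18 = -10: j = 2.
C(9,2) = 36; 3^2 = 9; (-1)^7 = -1.
Coefficient = 36 · 9 · (-1) = -324.

-324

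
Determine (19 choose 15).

C(19,15) = C(19,4) by symmetry.
C(19,4) = (19·18·17·16) / 4! = 93024 / 24 = 3876.

3876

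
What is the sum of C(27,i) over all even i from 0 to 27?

Even-i terms of row 27 sum to 2^26 = 67108864.

67108864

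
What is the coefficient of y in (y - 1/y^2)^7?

21

General term: C(7,j)·(y)^j·(-1/y^2)^(7-j), with y-exponent 1j − 2(7−j) = 3j − 14.
Set 3j − 14 = 1: j = 5.
C(7,5) = 21; 1^5 = 1; (-1)^2 = 1.
Coefficient = 21 · 1 · 1 = 21.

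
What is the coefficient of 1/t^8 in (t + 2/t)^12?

General term: C(12,j)·(t)^j·(2/t)^(12-j), with t-exponent 1j − 1(12−j) = 2j − 12.
Set 2j − 12 = -8: j = 2.
C(12,2) = 66; 1^2 = 1; 2^10 = 1024.
Coefficient = 66 · 1 · 1024 = 67584.

67584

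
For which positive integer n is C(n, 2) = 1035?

46

n(n−1)/2 = 1035 ⇒ n(n−1) = 2070. Since 46·45 = 2070, n = 46.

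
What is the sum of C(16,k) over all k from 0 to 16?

Setting x = 1 in (1+x)^16 gives Σ C(16,k) = 2^16 = 65536.

65536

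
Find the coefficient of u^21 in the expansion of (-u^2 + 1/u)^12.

General term: C(12,j)·(-u^2)^j·(1/u)^(12-j), with u-exponent 2j − 1(12−j) = 3j − 12.
Set 3j − 12 = 21: j = 11.
C(12,11) = 12; (-1)^11 = -1; 1^1 = 1.
Coefficient = 12 · (-1) · 1 = -12.

-12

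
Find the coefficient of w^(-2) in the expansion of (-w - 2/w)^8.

General term: C(8,j)·(-w)^j·(-2/w)^(8-j), with w-exponent 1j − 1(8−j) = 2j − 8.
Set 2j − 8 = -2: j = 3.
C(8,3) = 56; (-1)^3 = -1; (-2)^5 = -32.
Coefficient = 56 · (-1) · (-32) = 1792.

1792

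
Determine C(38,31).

C(38,31) = C(38,7) by symmetry.
C(38,7) = (38·37·36·35·34·33·32) / 7! = 63606090240 / 5040 = 12620256.

12620256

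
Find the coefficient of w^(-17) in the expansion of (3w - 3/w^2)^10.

General term: C(10,j)·(3w)^j·(-3/w^2)^(10-j), with w-exponent 1j − 2(10−j) = 3j − 20.
Set 3j − 20 = -17: j = 1.
C(10,1) = 10; 3^1 = 3; (-3)^9 = -19683.
Coefficient = 10 · 3 · (-19683) = -590490.

-590490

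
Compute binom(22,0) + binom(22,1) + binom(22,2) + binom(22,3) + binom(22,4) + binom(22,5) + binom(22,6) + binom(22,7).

1 + 22 + 231 + 1540 + 7315 + 26334 + 74613 + 170544 = 280600.

280600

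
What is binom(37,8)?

38608020

C(37,8) = (37·36·35·34·33·32·31·30) / 8! = 1556675366400 / 40320 = 38608020.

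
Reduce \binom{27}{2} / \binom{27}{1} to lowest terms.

13

C(n,k+1)/C(n,k) = (n−k)/(k+1) = (27−1)/(1+1) = 26/2 = 13.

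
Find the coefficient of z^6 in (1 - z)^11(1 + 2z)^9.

Coefficient of z^6 = Σ_{j} C(11,j)·(-1)^j·C(9,6-j)·2^(6-j) for j from 0 to 6.
= 5376 + (-44352) + 110880 + (-110880) + 47520 + (-8316) + 462 = 690.

690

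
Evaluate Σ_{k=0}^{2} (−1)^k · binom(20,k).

The partial alternating sum Σ_{k=0}^{2} (−1)^k C(20,k) = (−1)^2 C(19,2) = 171.

171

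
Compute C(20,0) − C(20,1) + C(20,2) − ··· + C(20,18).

The partial alternating sum Σ_{k=0}^{18} (−1)^k C(20,k) = (−1)^18 C(19,18) = 19.

19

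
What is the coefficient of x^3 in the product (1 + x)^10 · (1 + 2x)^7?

1870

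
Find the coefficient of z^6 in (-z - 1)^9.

The general term is C(9,j)·(-z)^j·(-1)^(9-j); the z^6 term has j = 6.
C(9,6) = 84.
Coefficient = C(9,6) · (-1)^3 = 84 · (-1) = -84.

-84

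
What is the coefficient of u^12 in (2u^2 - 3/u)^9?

General term: C(9,j)·(2u^2)^j·(-3/u)^(9-j), with u-exponent 2j − 1(9−j) = 3j − 9.
Set 3j − 9 = 12: j = 7.
C(9,7) = 36; 2^7 = 128; (-3)^2 = 9.
Coefficient = 36 · 128 · 9 = 41472.

41472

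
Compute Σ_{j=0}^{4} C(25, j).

15276

1 + 25 + 300 + 2300 + 12650 = 15276.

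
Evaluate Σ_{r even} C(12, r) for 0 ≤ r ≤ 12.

Even-r terms of row 12 sum to 2^11 = 2048.

2048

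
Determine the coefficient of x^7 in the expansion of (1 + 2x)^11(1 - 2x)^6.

5632

Coefficient of x^7 = Σ_{j} C(11,j)·2^j·C(6,7-j)·(-2)^(7-j) for j from 1 to 7.
= 1408 + (-42240) + 316800 + (-844800) + 887040 + (-354816) + 42240 = 5632.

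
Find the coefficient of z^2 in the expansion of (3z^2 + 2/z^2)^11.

10777536

General term: C(11,j)·(3z^2)^j·(2/z^2)^(11-j), with z-exponent 2j − 2(11−j) = 4j − 22.
Set 4j − 22 = 2: j = 6.
C(11,6) = 462; 3^6 = 729; 2^5 = 32.
Coefficient = 462 · 729 · 32 = 10777536.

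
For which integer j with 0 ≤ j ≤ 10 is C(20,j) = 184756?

C(20,j) increases on 0 ≤ j ≤ 10. C(20,9) = 167960 and C(20,10) = 184756, so j = 10.

10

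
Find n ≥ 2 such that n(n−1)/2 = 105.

15

n(n−1)/2 = 105 ⇒ n(n−1) = 210. Since 15·14 = 210, n = 15.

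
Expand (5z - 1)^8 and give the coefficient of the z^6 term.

The general term is C(8,j)·(5z)^j·(-1)^(8-j); the z^6 term has j = 6.
C(8,6) = 28.
Coefficient = C(8,6) · 5^6 = 28 · 15625 = 437500.

437500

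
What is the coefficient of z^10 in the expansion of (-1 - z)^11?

The general term is C(11,j)·(-1)^j·(-z)^(11-j); the z^10 term has j = 1.
C(11,1) = 11.
Coefficient = C(11,1) · (-1)^1 = 11 · (-1) = -11.

-11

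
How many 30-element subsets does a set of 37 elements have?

C(37,30) = C(37,7) by symmetry.
C(37,7) = (37·36·35·34·33·32·31) / 7! = 51889178880 / 5040 = 10295472.

10295472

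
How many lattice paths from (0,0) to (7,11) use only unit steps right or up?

31824

Each path is a sequence of 18 steps with 7 rights: C(18,7) = 31824.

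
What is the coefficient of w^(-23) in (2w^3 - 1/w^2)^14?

General term: C(14,j)·(2w^3)^j·(-1/w^2)^(14-j), with w-exponent 3j − 2(14−j) = 5j − 28.
Set 5j − 28 = -23: j = 1.
C(14,1) = 14; 2^1 = 2; (-1)^13 = -1.
Coefficient = 14 · 2 · (-1) = -28.

-28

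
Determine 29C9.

10015005

C(29,9) = (29·28·27·26·25·24·23·22·21) / 9! = 3634245014400 / 362880 = 10015005.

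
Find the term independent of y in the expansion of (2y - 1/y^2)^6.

General term: C(6,j)·(2y)^j·(-1/y^2)^(6-j), with y-exponent 1j − 2(6−j) = 3j − 12.
Set 3j − 12 = 0: j = 4.
C(6,4) = 15; 2^4 = 16; (-1)^2 = 1.
Coefficient = 15 · 16 · 1 = 240.

240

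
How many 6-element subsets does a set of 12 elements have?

924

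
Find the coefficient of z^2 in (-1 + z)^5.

The general term is C(5,j)·(-1)^j·(z)^(5-j); the z^2 term has j = 3.
C(5,3) = 10.
Coefficient = C(5,3) · (-1)^3 = 10 · (-1) = -10.

-10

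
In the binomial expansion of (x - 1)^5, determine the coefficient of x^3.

The general term is C(5,j)·(x)^j·(-1)^(5-j); the x^3 term has j = 3.
C(5,3) = 10.
Coefficient = C(5,3) = 10.

10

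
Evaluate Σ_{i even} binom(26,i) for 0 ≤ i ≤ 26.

33554432

Even-i terms of row 26 sum to 2^25 = 33554432.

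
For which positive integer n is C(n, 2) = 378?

n(n−1)/2 = 378 ⇒ n(n−1) = 756. Since 28·27 = 756, n = 28.

28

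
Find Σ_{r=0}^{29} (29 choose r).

The entries of row 29 sum to 2^29 = 536870912.

536870912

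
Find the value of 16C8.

12870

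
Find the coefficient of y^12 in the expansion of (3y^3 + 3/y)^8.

367416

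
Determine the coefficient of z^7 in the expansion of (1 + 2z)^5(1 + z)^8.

13504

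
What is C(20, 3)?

1140

C(20,3) = (20·19·18) / 3! = 6840 / 6 = 1140.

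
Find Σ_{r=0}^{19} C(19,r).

524288

Setting x = 1 in (1+x)^19 gives Σ C(19,r) = 2^19 = 524288.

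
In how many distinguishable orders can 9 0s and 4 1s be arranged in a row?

Choose positions for the 0s: C(13,9) = 715.

715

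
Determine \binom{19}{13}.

27132

C(19,13) = C(19,6) by symmetry.
C(19,6) = (19·18·17·16·15·14) / 6! = 19535040 / 720 = 27132.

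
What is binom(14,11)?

364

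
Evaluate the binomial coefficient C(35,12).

C(35,12) = (35·34·33·32·31·30·29·28·27·26·25·24) / 12! = 399703747322880000 / 479001600 = 834451800.

834451800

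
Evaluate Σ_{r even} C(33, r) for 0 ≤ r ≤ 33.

4294967296

Half of (1+1)^33 + (1−1)^33 gives the even-index sum: 2^32 = 4294967296.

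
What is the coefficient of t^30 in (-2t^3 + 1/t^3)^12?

General term: C(12,j)·(-2t^3)^j·(1/t^3)^(12-j), with t-exponent 3j − 3(12−j) = 6j − 36.
Set 6j − 36 = 30: j = 11.
C(12,11) = 12; (-2)^11 = -2048; 1^1 = 1.
Coefficient = 12 · (-2048) · 1 = -24576.

-24576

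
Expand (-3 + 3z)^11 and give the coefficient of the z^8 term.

-29229255

The general term is C(11,j)·(-3)^j·(3z)^(11-j); the z^8 term has j = 3.
C(11,3) = 165.
Coefficient = C(11,3) · (-3)^3 · 3^8 = 165 · (-27) · 6561 = -29229255.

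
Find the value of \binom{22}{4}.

C(22,4) = (22·21·20·19) / 4! = 175560 / 24 = 7315.

7315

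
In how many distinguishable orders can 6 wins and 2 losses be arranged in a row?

Choose positions for the wins: C(8,6) = 28.

28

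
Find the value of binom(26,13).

C(26,13) = (26·25·24·23·22·21·20·19·18·17·16·15·14) / 13! = 64764752532480000 / 6227020800 = 10400600.

10400600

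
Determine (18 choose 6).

18564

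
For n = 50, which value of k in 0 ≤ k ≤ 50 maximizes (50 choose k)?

C(50,k) is maximized at k = 50/2 = 25.

25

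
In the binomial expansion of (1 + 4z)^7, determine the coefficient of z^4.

The general term is C(7,j)·(1)^j·(4z)^(7-j); the z^4 term has j = 3.
C(7,3) = 35.
Coefficient = C(7,3) · 4^4 = 35 · 256 = 8960.

8960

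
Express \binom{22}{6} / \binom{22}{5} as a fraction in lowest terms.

17/6

C(n,k+1)/C(n,k) = (n−k)/(k+1) = (22−5)/(5+1) = 17/6.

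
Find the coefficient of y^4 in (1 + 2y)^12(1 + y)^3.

14016

Coefficient of y^4 = Σ_{j} C(12,j)·2^j·C(3,4-j)·1^(4-j) for j from 1 to 4.
= 24 + 792 + 5280 + 7920 = 14016.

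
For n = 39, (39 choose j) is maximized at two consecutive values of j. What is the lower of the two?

For odd n = 39, C(39,j) peaks at j = (n−1)/2 and (n+1)/2; the lower is 19.

19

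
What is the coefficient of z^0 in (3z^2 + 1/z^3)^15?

98513415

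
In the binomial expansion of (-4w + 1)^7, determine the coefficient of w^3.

-2240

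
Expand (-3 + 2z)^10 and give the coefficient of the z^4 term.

2449440

The general term is C(10,j)·(-3)^j·(2z)^(10-j); the z^4 term has j = 6.
C(10,6) = 210.
Coefficient = C(10,6) · (-3)^6 · 2^4 = 210 · 729 · 16 = 2449440.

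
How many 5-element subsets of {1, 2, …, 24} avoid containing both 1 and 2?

All 5-subsets: C(24,5) = 42504. Those containing both fixed elements: C(22,3) = 1540.
42504 − 1540 = 40964.

40964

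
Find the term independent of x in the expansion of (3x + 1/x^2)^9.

General term: C(9,j)·(3x)^j·(1/x^2)^(9-j), with x-exponent 1j − 2(9−j) = 3j − 18.
Set 3j − 18 = 0: j = 6.
C(9,6) = 84; 3^6 = 729; 1^3 = 1.
Coefficient = 84 · 729 · 1 = 61236.

61236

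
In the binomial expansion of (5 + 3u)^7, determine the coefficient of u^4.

354375

The general term is C(7,j)·(5)^j·(3u)^(7-j); the u^4 term has j = 3.
C(7,3) = 35.
Coefficient = C(7,3) · 5^3 · 3^4 = 35 · 125 · 81 = 354375.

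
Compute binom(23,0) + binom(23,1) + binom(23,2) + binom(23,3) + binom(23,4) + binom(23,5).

1 + 23 + 253 + 1771 + 8855 + 33649 = 44552.

44552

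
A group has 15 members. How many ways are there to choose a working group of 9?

This is C(15,9) = 5005.

5005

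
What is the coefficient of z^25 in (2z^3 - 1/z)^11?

28160

General term: C(11,j)·(2z^3)^j·(-1/z)^(11-j), with z-exponent 3j − 1(11−j) = 4j − 11.
Set 4j − 11 = 25: j = 9.
C(11,9) = 55; 2^9 = 512; (-1)^2 = 1.
Coefficient = 55 · 512 · 1 = 28160.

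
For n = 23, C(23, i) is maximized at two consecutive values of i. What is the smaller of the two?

11

For odd n = 23, C(23,i) peaks at i = (n−1)/2 and (n+1)/2; the smaller is 11.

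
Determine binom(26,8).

1562275

C(26,8) = (26·25·24·23·22·21·20·19) / 8! = 62990928000 / 40320 = 1562275.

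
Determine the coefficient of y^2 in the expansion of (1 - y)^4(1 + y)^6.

Coefficient of y^2 = Σ_{j} C(4,j)·(-1)^j·C(6,2-j)·1^(2-j) for j from 0 to 2.
= 15 + (-24) + 6 = -3.

-3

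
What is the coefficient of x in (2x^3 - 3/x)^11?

8660520

General term: C(11,j)·(2x^3)^j·(-3/x)^(11-j), with x-exponent 3j − 1(11−j) = 4j − 11.
Set 4j − 11 = 1: j = 3.
C(11,3) = 165; 2^3 = 8; (-3)^8 = 6561.
Coefficient = 165 · 8 · 6561 = 8660520.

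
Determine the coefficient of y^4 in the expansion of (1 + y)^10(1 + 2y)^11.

Coefficient of y^4 = Σ_{j} C(10,j)·1^j·C(11,4-j)·2^(4-j) for j from 0 to 4.
= 5280 + 13200 + 9900 + 2640 + 210 = 31230.

31230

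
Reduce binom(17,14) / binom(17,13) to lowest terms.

2/7

C(n,k+1)/C(n,k) = (n−k)/(k+1) = (17−13)/(13+1) = 4/14 = 2/7.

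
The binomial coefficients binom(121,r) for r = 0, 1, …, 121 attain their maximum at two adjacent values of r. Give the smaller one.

For odd n = 121, C(121,r) peaks at r = (n−1)/2 and (n+1)/2; the smaller is 60.

60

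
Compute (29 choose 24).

118755

C(29,24) = C(29,5) by symmetry.
C(29,5) = (29·28·27·26·25) / 5! = 14250600 / 120 = 118755.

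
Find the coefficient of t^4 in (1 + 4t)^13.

183040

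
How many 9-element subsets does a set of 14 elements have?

2002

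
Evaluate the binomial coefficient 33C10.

C(33,10) = (33·32·31·30·29·28·27·26·25·24) / 10! = 335885501952000 / 3628800 = 92561040.

92561040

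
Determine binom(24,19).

42504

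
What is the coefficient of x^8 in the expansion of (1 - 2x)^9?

2304

The general term is C(9,j)·(1)^j·(-2x)^(9-j); the x^8 term has j = 1.
C(9,1) = 9.
Coefficient = C(9,1) · (-2)^8 = 9 · 256 = 2304.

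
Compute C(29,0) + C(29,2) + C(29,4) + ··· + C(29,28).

268435456

Half of (1+1)^29 + (1−1)^29 gives the even-index sum: 2^28 = 268435456.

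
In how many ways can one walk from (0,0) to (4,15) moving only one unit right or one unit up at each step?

3876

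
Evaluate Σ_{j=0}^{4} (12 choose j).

794

1 + 12 + 66 + 220 + 495 = 794.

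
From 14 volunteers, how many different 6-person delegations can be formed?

3003

This is C(14,6) = 3003.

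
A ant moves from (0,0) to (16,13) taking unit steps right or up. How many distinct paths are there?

67863915

Each path is a sequence of 29 steps with 16 rights: C(29,16) = 67863915.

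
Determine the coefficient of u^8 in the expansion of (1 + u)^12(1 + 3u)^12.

Coefficient of u^8 = Σ_{j} C(12,j)·1^j·C(12,8-j)·3^(8-j) for j from 0 to 8.
= 3247695 + 20785248 + 44457336 + 42340320 + 19847025 + 4704480 + 548856 + 28512 + 495 = 135959967.

135959967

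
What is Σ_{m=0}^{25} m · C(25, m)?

419430400

Differentiating (1+x)^25 and setting x=1: Σ m·C(25,m) = 25·2^24 = 419430400.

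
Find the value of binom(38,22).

22239974430

C(38,22) = C(38,16) by symmetry.
C(38,16) = (38·37·36·35·34·33·32·31·30·29·28·27·26·25·24·23) / 16! = 465322312113382563840000 / 20922789888000 = 22239974430.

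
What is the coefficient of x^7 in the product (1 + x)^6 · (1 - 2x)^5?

150

Coefficient of x^7 = Σ_{j} C(6,j)·1^j·C(5,7-j)·(-2)^(7-j) for j from 2 to 6.
= (-480) + 1600 + (-1200) + 240 + (-10) = 150.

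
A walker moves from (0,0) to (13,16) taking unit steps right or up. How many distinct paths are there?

67863915

Each path is a sequence of 29 steps with 13 rights: C(29,13) = 67863915.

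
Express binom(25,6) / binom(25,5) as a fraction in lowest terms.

C(n,k+1)/C(n,k) = (n−k)/(k+1) = (25−5)/(5+1) = 20/6 = 10/3.

10/3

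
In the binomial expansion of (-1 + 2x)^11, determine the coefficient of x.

22

The general term is C(11,j)·(-1)^j·(2x)^(11-j); the x^1 term has j = 10.
C(11,10) = 11.
Coefficient = C(11,10) · 2^1 = 11 · 2 = 22.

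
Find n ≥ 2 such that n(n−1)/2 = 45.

10

n(n−1)/2 = 45 ⇒ n(n−1) = 90. Since 10·9 = 90, n = 10.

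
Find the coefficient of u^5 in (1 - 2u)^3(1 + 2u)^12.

-3168

Coefficient of u^5 = Σ_{j} C(3,j)·(-2)^j·C(12,5-j)·2^(5-j) for j from 0 to 3.
= 25344 + (-47520) + 21120 + (-2112) = -3168.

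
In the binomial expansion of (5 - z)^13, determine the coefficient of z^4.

The general term is C(13,j)·(5)^j·(-z)^(13-j); the z^4 term has j = 9.
C(13,9) = 715.
Coefficient = C(13,9) · 5^9 = 715 · 1953125 = 1396484375.

1396484375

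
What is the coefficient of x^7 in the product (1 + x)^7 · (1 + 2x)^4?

2241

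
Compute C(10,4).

C(10,4) = (10·9·8·7) / 4! = 5040 / 24 = 210.

210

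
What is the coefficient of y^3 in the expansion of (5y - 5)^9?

The general term is C(9,j)·(5y)^j·(-5)^(9-j); the y^3 term has j = 3.
C(9,3) = 84.
Coefficient = C(9,3) · 5^3 · (-5)^6 = 84 · 125 · 15625 = 164062500.

164062500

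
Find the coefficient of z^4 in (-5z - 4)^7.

The general term is C(7,j)·(-5z)^j·(-4)^(7-j); the z^4 term has j = 4.
C(7,4) = 35.
Coefficient = C(7,4) · (-5)^4 · (-4)^3 = 35 · 625 · (-64) = -1400000.

-1400000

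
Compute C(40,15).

40225345056

C(40,15) = (40·39·38·37·36·35·34·33·32·31·30·29·28·27·26) / 15! = 52601652673686724608000 / 1307674368000 = 40225345056.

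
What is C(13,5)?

C(13,5) = (13·12·11·10·9) / 5! = 154440 / 120 = 1287.

1287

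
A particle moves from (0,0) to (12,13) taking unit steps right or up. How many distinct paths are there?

Each path is a sequence of 25 steps with 12 rights: C(25,12) = 5200300.

5200300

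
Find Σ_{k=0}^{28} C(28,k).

Setting x = 1 in (1+x)^28 gives Σ C(28,k) = 2^28 = 268435456.

268435456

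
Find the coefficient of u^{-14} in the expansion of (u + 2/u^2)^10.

11520

General term: C(10,j)·(u)^j·(2/u^2)^(10-j), with u-exponent 1j − 2(10−j) = 3j − 20.
Set 3j − 20 = -14: j = 2.
C(10,2) = 45; 1^2 = 1; 2^8 = 256.
Coefficient = 45 · 1 · 256 = 11520.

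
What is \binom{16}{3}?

560

C(16,3) = (16·15·14) / 3! = 3360 / 6 = 560.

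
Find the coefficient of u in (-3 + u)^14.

The general term is C(14,j)·(-3)^j·(u)^(14-j); the u^1 term has j = 13.
C(14,13) = 14.
Coefficient = C(14,13) · (-3)^13 = 14 · (-1594323) = -22320522.

-22320522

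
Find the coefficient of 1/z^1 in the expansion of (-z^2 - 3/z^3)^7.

General term: C(7,j)·(-z^2)^j·(-3/z^3)^(7-j), with z-exponent 2j − 3(7−j) = 5j − 21.
Set 5j − 21 = -1: j = 4.
C(7,4) = 35; (-1)^4 = 1; (-3)^3 = -27.
Coefficient = 35 · 1 · (-27) = -945.

-945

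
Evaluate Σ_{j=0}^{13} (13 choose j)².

10400600

Σ C(13,j)² is the coefficient of x^13 in (1+x)^13(1+x)^13 = (1+x)^26, i.e. C(26,13) = 10400600.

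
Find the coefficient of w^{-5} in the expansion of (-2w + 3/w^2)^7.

General term: C(7,j)·(-2w)^j·(3/w^2)^(7-j), with w-exponent 1j − 2(7−j) = 3j − 14.
Set 3j − 14 = -5: j = 3.
C(7,3) = 35; (-2)^3 = -8; 3^4 = 81.
Coefficient = 35 · (-8) · 81 = -22680.

-22680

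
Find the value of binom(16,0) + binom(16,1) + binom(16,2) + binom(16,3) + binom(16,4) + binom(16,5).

6885

1 + 16 + 120 + 560 + 1820 + 4368 = 6885.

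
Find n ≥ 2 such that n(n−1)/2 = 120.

16

n(n−1)/2 = 120 ⇒ n(n−1) = 240. Since 16·15 = 240, n = 16.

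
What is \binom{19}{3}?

969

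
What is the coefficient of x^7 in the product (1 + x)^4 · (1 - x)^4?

Coefficient of x^7 = Σ_{j} C(4,j)·1^j·C(4,7-j)·(-1)^(7-j) for j from 3 to 4.
= 4 + (-4) = 0.

0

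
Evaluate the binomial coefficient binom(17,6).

12376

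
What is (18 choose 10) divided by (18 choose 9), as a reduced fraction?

C(n,k+1)/C(n,k) = (n−k)/(k+1) = (18−9)/(9+1) = 9/10.

9/10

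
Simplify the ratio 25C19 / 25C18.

7/19

C(n,k+1)/C(n,k) = (n−k)/(k+1) = (25−18)/(18+1) = 7/19.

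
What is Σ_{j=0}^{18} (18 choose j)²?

9075135300

By Vandermonde's identity, Σ C(18,j)² = C(36,18) = 9075135300.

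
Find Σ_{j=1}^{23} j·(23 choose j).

Differentiating (1+x)^23 and setting x=1: Σ j·C(23,j) = 23·2^22 = 96468992.

96468992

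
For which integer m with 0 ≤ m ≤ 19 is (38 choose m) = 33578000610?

C(38,m) increases on 0 ≤ m ≤ 19. C(38,17) = 28781143380 and C(38,18) = 33578000610, so m = 18.

18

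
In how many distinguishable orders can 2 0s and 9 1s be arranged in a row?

Choose positions for the 0s: C(11,2) = 55.

55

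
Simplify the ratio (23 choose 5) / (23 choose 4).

19/5

C(n,k+1)/C(n,k) = (n−k)/(k+1) = (23−4)/(4+1) = 19/5.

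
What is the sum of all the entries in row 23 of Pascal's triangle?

8388608

The entries of row 23 sum to 2^23 = 8388608.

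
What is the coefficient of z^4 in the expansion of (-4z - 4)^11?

The general term is C(11,j)·(-4z)^j·(-4)^(11-j); the z^4 term has j = 4.
C(11,4) = 330.
Coefficient = C(11,4) · (-4)^4 · (-4)^7 = 330 · 256 · (-16384) = -1384120320.

-1384120320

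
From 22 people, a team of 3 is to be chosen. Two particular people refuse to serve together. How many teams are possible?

All 3-subsets: C(22,3) = 1540. Those containing both fixed elements: C(20,1) = 20.
1540 − 20 = 1520.

1520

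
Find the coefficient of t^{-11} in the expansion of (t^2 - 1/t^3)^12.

-792

General term: C(12,j)·(t^2)^j·(-1/t^3)^(12-j), with t-exponent 2j − 3(12−j) = 5j − 36.
Set 5j − 36 = -11: j = 5.
C(12,5) = 792; 1^5 = 1; (-1)^7 = -1.
Coefficient = 792 · 1 · (-1) = -792.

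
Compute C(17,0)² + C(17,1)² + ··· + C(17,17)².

By Vandermonde's identity, Σ C(17,k)² = C(34,17) = 2333606220.

2333606220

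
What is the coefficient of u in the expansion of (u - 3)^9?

59049

The general term is C(9,j)·(u)^j·(-3)^(9-j); the u^1 term has j = 1.
C(9,1) = 9.
Coefficient = C(9,1) · (-3)^8 = 9 · 6561 = 59049.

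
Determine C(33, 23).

C(33,23) = C(33,10) by symmetry.
C(33,10) = (33·32·31·30·29·28·27·26·25·24) / 10! = 335885501952000 / 3628800 = 92561040.

92561040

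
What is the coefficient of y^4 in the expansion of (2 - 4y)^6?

The general term is C(6,j)·(2)^j·(-4y)^(6-j); the y^4 term has j = 2.
C(6,2) = 15.
Coefficient = C(6,2) · 2^2 · (-4)^4 = 15 · 4 · 256 = 15360.

15360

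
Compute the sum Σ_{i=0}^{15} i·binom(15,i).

Differentiating (1+x)^15 and setting x=1: Σ i·C(15,i) = 15·2^14 = 245760.

245760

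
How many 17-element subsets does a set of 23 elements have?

100947

C(23,17) = C(23,6) by symmetry.
C(23,6) = (23·22·21·20·19·18) / 6! = 72681840 / 720 = 100947.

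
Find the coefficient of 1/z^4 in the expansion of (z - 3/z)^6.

General term: C(6,j)·(z)^j·(-3/z)^(6-j), with z-exponent 1j − 1(6−j) = 2j − 6.
Set 2j − 6 = -4: j = 1.
C(6,1) = 6; 1^1 = 1; (-3)^5 = -243.
Coefficient = 6 · 1 · (-243) = -1458.

-1458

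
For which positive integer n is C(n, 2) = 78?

13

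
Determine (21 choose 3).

C(21,3) = (21·20·19) / 3! = 7980 / 6 = 1330.

1330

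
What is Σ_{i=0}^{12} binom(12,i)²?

Σ C(12,i)² is the coefficient of x^12 in (1+x)^12(1+x)^12 = (1+x)^24, i.e. C(24,12) = 2704156.

2704156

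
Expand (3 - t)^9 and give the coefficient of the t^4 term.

The general term is C(9,j)·(3)^j·(-t)^(9-j); the t^4 term has j = 5.
C(9,5) = 126.
Coefficient = C(9,5) · 3^5 = 126 · 243 = 30618.

30618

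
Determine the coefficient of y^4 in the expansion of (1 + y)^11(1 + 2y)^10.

Coefficient of y^4 = Σ_{j} C(11,j)·1^j·C(10,4-j)·2^(4-j) for j from 0 to 4.
= 3360 + 10560 + 9900 + 3300 + 330 = 27450.

27450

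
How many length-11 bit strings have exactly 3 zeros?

165

Choose the 3 positions: C(11,3) = 165.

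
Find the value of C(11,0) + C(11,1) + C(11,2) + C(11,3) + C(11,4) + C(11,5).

1 + 11 + 55 + 165 + 330 + 462 = 1024.

1024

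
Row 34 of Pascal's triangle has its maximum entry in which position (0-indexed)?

C(34,i) is maximized at i = 34/2 = 17.

17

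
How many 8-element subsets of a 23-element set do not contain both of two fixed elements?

All 8-subsets: C(23,8) = 490314. Those containing both fixed elements: C(21,6) = 54264.
490314 − 54264 = 436050.

436050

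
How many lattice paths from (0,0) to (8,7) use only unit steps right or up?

6435

Each path is a sequence of 15 steps with 8 rights: C(15,8) = 6435.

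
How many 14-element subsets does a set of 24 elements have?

1961256

C(24,14) = C(24,10) by symmetry.
C(24,10) = (24·23·22·21·20·19·18·17·16·15) / 10! = 7117005772800 / 3628800 = 1961256.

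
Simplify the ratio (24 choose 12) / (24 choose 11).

C(n,k+1)/C(n,k) = (n−k)/(k+1) = (24−11)/(11+1) = 13/12.

13/12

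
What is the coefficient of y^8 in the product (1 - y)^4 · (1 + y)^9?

Coefficient of y^8 = Σ_{j} C(4,j)·(-1)^j·C(9,8-j)·1^(8-j) for j from 0 to 4.
= 9 + (-144) + 504 + (-504) + 126 = -9.

-9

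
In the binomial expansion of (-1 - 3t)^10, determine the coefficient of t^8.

The general term is C(10,j)·(-1)^j·(-3t)^(10-j); the t^8 term has j = 2.
C(10,2) = 45.
Coefficient = C(10,2) · (-3)^8 = 45 · 6561 = 295245.

295245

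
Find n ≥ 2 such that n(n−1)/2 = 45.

n(n−1)/2 = 45 ⇒ n(n−1) = 90. Since 10·9 = 90, n = 10.

10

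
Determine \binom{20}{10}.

C(20,10) = (20·19·18·17·16·15·14·13·12·11) / 10! = 670442572800 / 3628800 = 184756.

184756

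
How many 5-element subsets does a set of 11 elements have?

C(11,5) = (11·10·9·8·7) / 5! = 55440 / 120 = 462.

462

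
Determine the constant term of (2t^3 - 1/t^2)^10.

General term: C(10,j)·(2t^3)^j·(-1/t^2)^(10-j), with t-exponent 3j − 2(10−j) = 5j − 20.
Set 5j − 20 = 0: j = 4.
C(10,4) = 210; 2^4 = 16; (-1)^6 = 1.
Coefficient = 210 · 16 · 1 = 3360.

3360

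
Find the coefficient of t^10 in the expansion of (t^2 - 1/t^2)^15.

-3003

General term: C(15,j)·(t^2)^j·(-1/t^2)^(15-j), with t-exponent 2j − 2(15−j) = 4j − 30.
Set 4j − 30 = 10: j = 10.
C(15,10) = 3003; 1^10 = 1; (-1)^5 = -1.
Coefficient = 3003 · 1 · (-1) = -3003.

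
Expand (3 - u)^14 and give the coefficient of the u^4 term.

The general term is C(14,j)·(3)^j·(-u)^(14-j); the u^4 term has j = 10.
C(14,10) = 1001.
Coefficient = C(14,10) · 3^10 = 1001 · 59049 = 59108049.

59108049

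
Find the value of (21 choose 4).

5985

C(21,4) = (21·20·19·18) / 4! = 143640 / 24 = 5985.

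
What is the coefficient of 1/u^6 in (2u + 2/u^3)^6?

1280

General term: C(6,j)·(2u)^j·(2/u^3)^(6-j), with u-exponent 1j − 3(6−j) = 4j − 18.
Set 4j − 18 = -6: j = 3.
C(6,3) = 20; 2^3 = 8; 2^3 = 8.
Coefficient = 20 · 8 · 8 = 1280.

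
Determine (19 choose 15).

C(19,15) = C(19,4) by symmetry.
C(19,4) = (19·18·17·16) / 4! = 93024 / 24 = 3876.

3876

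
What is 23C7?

C(23,7) = (23·22·21·20·19·18·17) / 7! = 1235591280 / 5040 = 245157.

245157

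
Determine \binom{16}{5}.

C(16,5) = (16·15·14·13·12) / 5! = 524160 / 120 = 4368.

4368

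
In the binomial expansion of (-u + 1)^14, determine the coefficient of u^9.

-2002

The general term is C(14,j)·(-u)^j·(1)^(14-j); the u^9 term has j = 9.
C(14,9) = 2002.
Coefficient = C(14,9) · (-1)^9 = 2002 · (-1) = -2002.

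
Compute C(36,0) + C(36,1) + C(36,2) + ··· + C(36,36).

The entries of row 36 sum to 2^36 = 68719476736.

68719476736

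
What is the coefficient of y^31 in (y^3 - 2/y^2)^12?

-24

General term: C(12,j)·(y^3)^j·(-2/y^2)^(12-j), with y-exponent 3j − 2(12−j) = 5j − 24.
Set 5j − 24 = 31: j = 11.
C(12,11) = 12; 1^11 = 1; (-2)^1 = -2.
Coefficient = 12 · 1 · (-2) = -24.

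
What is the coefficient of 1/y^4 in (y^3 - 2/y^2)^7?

-672

General term: C(7,j)·(y^3)^j·(-2/y^2)^(7-j), with y-exponent 3j − 2(7−j) = 5j − 14.
Set 5j − 14 = -4: j = 2.
C(7,2) = 21; 1^2 = 1; (-2)^5 = -32.
Coefficient = 21 · 1 · (-32) = -672.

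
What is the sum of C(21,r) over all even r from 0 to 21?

Half of (1+1)^21 + (1−1)^21 gives the even-index sum: 2^20 = 1048576.

1048576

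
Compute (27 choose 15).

C(27,15) = C(27,12) by symmetry.
C(27,12) = (27·26·25·24·23·22·21·20·19·18·17·16) / 12! = 8326896754176000 / 479001600 = 17383860.

17383860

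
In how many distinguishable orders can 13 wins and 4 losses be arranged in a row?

Choose positions for the wins: C(17,13) = 2380.

2380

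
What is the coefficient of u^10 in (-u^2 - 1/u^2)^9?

General term: C(9,j)·(-u^2)^j·(-1/u^2)^(9-j), with u-exponent 2j − 2(9−j) = 4j − 18.
Set 4j − 18 = 10: j = 7.
C(9,7) = 36; (-1)^7 = -1; (-1)^2 = 1.
Coefficient = 36 · (-1) · 1 = -36.

-36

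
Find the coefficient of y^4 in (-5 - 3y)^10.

265781250

The general term is C(10,j)·(-5)^j·(-3y)^(10-j); the y^4 term has j = 6.
C(10,6) = 210.
Coefficient = C(10,6) · (-5)^6 · (-3)^4 = 210 · 15625 · 81 = 265781250.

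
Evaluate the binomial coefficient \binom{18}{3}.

C(18,3) = (18·17·16) / 3! = 4896 / 6 = 816.

816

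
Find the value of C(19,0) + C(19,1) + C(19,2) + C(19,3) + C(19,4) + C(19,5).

16664

1 + 19 + 171 + 969 + 3876 + 11628 = 16664.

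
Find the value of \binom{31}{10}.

44352165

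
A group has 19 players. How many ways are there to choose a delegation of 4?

3876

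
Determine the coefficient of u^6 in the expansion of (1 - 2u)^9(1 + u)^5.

Coefficient of u^6 = Σ_{j} C(9,j)·(-2)^j·C(5,6-j)·1^(6-j) for j from 1 to 6.
= (-18) + 720 + (-6720) + 20160 + (-20160) + 5376 = -642.

-642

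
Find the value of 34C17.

C(34,17) = (34·33·32·31·30·29·28·27·26·25·24·23·22·21·20·19·18) / 17! = 830034394580628357120000 / 355687428096000 = 2333606220.

2333606220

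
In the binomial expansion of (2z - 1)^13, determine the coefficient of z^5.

The general term is C(13,j)·(2z)^j·(-1)^(13-j); the z^5 term has j = 5.
C(13,5) = 1287.
Coefficient = C(13,5) · 2^5 = 1287 · 32 = 41184.

41184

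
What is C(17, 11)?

12376

C(17,11) = C(17,6) by symmetry.
C(17,6) = (17·16·15·14·13·12) / 6! = 8910720 / 720 = 12376.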